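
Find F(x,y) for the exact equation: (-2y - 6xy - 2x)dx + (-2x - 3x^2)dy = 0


Check exactness: ∂M/∂y = -2 - 6x and ∂N/∂x = -2 - 6x; equal, so the equation is exact.
Integrate M with respect to x (treating y as constant): ∫M dx = -2xy - 3x^2y - x^2 + h(y).
Differentiate w.r.t. y and set equal to N: all terms match, so h'(y) = 0 and h is a constant absorbed into C.
General solution: -2xy - 3x^2y - x^2 = C.


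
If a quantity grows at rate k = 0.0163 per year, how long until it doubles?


Exponential growth: P(t) = P₀ e^(0.0163t). Set P(t)/P₀ = 2: e^(0.0163t) = 2.
Solve: t = ln(2)/0.0163 ≈ 42.52 years.


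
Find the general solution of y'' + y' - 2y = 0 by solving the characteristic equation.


Characteristic equation: r² + r - 2 = 0.
Factor: (r - 1)(r + 2) = 0 ⇒ r = 1, -2 (distinct real).
General solution: y = C₁e^(x) + C₂e^(-2x).


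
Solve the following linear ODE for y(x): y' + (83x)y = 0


P(x) = 83x ⇒ μ = e^((83/2)x²).
Q(x) = 0 so μ y is constant: y = Ce^(-(83/2)x²).


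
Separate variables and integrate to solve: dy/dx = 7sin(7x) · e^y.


Separate: e^(-y) dy = 7sin(7x) dx.
Integrate: -e^(-y) = -cos(7x) + C₀.
Rearrange: e^(-y) = cos(7x) + C.


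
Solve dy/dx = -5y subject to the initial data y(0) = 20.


General solution of y' = -5y is y = Ce^(-5x).
Apply y(0) = 20: C = 20.
Particular solution: y = 20e^(-5x).


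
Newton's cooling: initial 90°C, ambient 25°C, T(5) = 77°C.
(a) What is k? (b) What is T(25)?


Newton's law: T(t) = T_a + (T₀ - T_a)e^(-kt).
(a) Use T(5) = 77: (77 - 25)/(90 - 25) = e^(-k·5), so k = -ln(0.800)/5 ≈ 0.0446.
(b) Apply k to t = 25: T(25) = 25 + (65)e^(-1.116) ≈ 46.3°C.


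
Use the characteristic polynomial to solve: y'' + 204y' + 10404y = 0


Characteristic equation: r² + 204r + 10404 = 0, i.e. (r + 102)² = 0.
Repeated root r = -102; include an x factor for the second linearly independent solution.
General solution: y = (C₁ + C₂x)e^(-102x).


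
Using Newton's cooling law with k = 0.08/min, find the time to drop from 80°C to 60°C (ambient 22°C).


From T(t) = T_a + (T₀ - T_a)e^(-kt), set T(t) = 60:
(60 - 22) / (80 - 22) = e^(-0.08t), so t = -ln(0.655)/0.08 ≈ 5.3 minutes.


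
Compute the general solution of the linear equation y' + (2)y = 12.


P(x) = 2, Q(x) = 12; integrating factor μ = e^(2x).
(μ y)' = 12e^(2x) ⇒ μ y = 6e^(2x) + C.
Divide by μ: y = 6 + Ce^(-2x).


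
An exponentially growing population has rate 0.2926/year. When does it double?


Exponential growth: P(t) = P₀ e^(0.2926t). Set P(t)/P₀ = 2: e^(0.2926t) = 2.
Solve: t = ln(2)/0.2926 ≈ 2.37 years.


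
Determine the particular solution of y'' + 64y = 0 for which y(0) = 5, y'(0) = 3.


Characteristic roots of r² + 64 = 0 are ±8i, so y = C₁cos(8x) + C₂sin(8x).
Apply y(0) = 5: C₁ = 5. Differentiate and apply y'(0) = 3: 8·C₂ = 3, so C₂ = 3/8.
Particular solution: y = 5cos(8x) + (3/8)sin(8x).


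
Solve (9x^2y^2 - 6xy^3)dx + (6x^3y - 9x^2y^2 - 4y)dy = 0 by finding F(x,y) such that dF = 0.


Check exactness: ∂M/∂y = 18x^2y - 18xy^2 and ∂N/∂x = 18x^2y - 18xy^2; equal, so the equation is exact.
Integrate M with respect to x (treating y as constant): ∫M dx = 3x^3y^2 - 3x^2y^3 + h(y).
Differentiate w.r.t. y and set equal to N: the x-dependent terms already match, leaving h'(y) = -4y. Integrate: h(y) = -2y^2.
So F(x,y) = 3x^3y^2 - 3x^2y^3 - 2y^2.
General solution: 3x^3y^2 - 3x^2y^3 - 2y^2 = C.


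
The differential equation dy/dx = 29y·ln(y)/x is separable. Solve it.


Separate: dy/[y ln(y)] = 29 dx/x.
Substitute u = ln(y): du/u = 29 dx/x.
Integrate: ln|ln(y)| = 29ln|x| + C₀, hence ln(y) = C·x^29.


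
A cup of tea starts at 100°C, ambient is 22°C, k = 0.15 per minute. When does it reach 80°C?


From T(t) = T_a + (T₀ - T_a)e^(-kt), set T(t) = 80:
(80 - 22) / (100 - 22) = e^(-0.15t), so t = -ln(0.744)/0.15 ≈ 2.0 minutes.


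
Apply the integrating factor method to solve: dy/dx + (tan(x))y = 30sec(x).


P(x) = tan(x) ⇒ μ = e^(∫tan(x)dx) = sec(x).
(sec(x) y)' = 30sec²(x) ⇒ sec(x) y = 30tan(x) + C.
Multiply by cos(x): y = 30sin(x) + C·cos(x).


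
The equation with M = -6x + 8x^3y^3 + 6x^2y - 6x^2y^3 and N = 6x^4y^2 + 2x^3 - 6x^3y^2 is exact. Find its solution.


Check exactness: ∂M/∂y = 24x^3y^2 + 6x^2 - 18x^2y^2 and ∂N/∂x = 24x^3y^2 + 6x^2 - 18x^2y^2; equal, so the equation is exact.
Integrate M with respect to x (treating y as constant): ∫M dx = -3x^2 + 2x^4y^3 + 2x^3y - 2x^3y^3 + h(y).
Differentiate w.r.t. y and set equal to N: all terms match, so h'(y) = 0 and h is a constant absorbed into C.
General solution: -3x^2 + 2x^4y^3 + 2x^3y - 2x^3y^3 = C.


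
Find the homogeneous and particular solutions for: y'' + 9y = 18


Homogeneous part: r² + 9 = 0 ⇒ r = ±3i, so y_h = C₁cos(3x) + C₂sin(3x).
Try constant y_p = A; plug in: 9A = 18 ⇒ A = 2.
General solution: y = C₁cos(3x) + C₂sin(3x) + 2.


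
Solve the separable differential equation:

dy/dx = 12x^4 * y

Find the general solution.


Separate variables: dy/y = 12x^4 dx.
Integrate: ln|y| = (12/5)x^5 + C₀.
Exponentiate: y = Ce^((12/5)x^5).


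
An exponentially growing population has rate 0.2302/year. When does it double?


Exponential growth: P(t) = P₀ e^(0.2302t). Set P(t)/P₀ = 2: e^(0.2302t) = 2.
Solve: t = ln(2)/0.2302 ≈ 3.01 years.


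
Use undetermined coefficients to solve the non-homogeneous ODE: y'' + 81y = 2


Homogeneous part: r² + 81 = 0 ⇒ r = ±9i, so y_h = C₁cos(9x) + C₂sin(9x).
Try constant y_p = A; plug in: 81A = 2 ⇒ A = 2/81.
General solution: y = C₁cos(9x) + C₂sin(9x) + 2/81.


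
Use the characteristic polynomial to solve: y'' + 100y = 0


Characteristic equation: r² + 100 = 0.
Discriminant is negative; roots r = 0 ± 10i (complex conjugate pair).
General solution uses e^(α x)(C₁ cos(β x) + C₂ sin(β x)): y = C₁cos(10x) + C₂sin(10x).


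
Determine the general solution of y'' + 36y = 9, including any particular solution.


Homogeneous part: r² + 36 = 0 ⇒ r = ±6i, so y_h = C₁cos(6x) + C₂sin(6x).
Try constant y_p = A; plug in: 36A = 9 ⇒ A = 1/4.
General solution: y = C₁cos(6x) + C₂sin(6x) + 1/4.


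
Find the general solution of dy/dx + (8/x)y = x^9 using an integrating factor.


P(x) = 8/x ⇒ μ = x^8.
(x^8 y)' = x^8·x^9 = x^17.
Integrate: x^8 y = x^18/(18) + C.
Solve for y: y = (1/18)x^10 + C/x^8.


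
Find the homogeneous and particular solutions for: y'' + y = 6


Homogeneous part: r² + 1 = 0 ⇒ r = ±1i, so y_h = C₁cos(x) + C₂sin(x).
Try constant y_p = A; plug in: 1A = 6 ⇒ A = 6.
General solution: y = C₁cos(x) + C₂sin(x) + 6.


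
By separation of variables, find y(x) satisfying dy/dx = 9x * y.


Separate variables: dy/y = 9x dx.
Integrate: ln|y| = (9/2)x^2 + C₀.
Exponentiate: y = Ce^((9/2)x^2).


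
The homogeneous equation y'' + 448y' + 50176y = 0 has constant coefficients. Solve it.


Characteristic equation: r² + 448r + 50176 = 0, i.e. (r + 224)² = 0.
Repeated root r = -224; include an x factor for the second linearly independent solution.
General solution: y = (C₁ + C₂x)e^(-224x).


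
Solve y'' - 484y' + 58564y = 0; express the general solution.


Characteristic equation: r² - 484r + 58564 = 0, i.e. (r - 242)² = 0.
Repeated root r = 242; include an x factor for the second linearly independent solution.
General solution: y = (C₁ + C₂x)e^(242x).


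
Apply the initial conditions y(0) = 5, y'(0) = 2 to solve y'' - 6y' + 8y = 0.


Characteristic roots of r² - 6r + 8 = 0 are 4, 2.
General solution y = c₁ e^(4x) + c₂ e^(2x).
Apply y(0) = 5: c₁ + c₂ = 5. Apply y'(0) = 2: 4 c₁ + 2 c₂ = 2.
Solve: c₁ = -4, c₂ = 9.
Particular solution: y = -4e^(4x) + 9e^(2x).


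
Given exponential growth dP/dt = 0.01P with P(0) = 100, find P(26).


The ODE dP/dt = 0.01P has solution P(t) = P(0)e^(0.01t).
Substitute P(0) = 100 and t = 26: P(26) = 100 e^(0.26) ≈ 130.


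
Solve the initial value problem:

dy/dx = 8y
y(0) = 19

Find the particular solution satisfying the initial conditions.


General solution of y' = 8y is y = Ce^(8x).
Apply y(0) = 19: C = 19.
Particular solution: y = 19e^(8x).


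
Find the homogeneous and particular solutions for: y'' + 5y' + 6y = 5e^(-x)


Characteristic roots of r² + 5r + 6 = 0 are -3, -2.
y_h = C₁e^(-3x) + C₂e^(-2x).
Forcing exponent -1 is not a characteristic root; try y_p = Ae^(-x).
Substitute: A·(1 + (5)·-1 + (6)) = A·2 = 5, so A = 5/2.
General solution: y = C₁e^(-3x) + C₂e^(-2x) + (5/2)e^(-x).


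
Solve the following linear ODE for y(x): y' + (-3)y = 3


P(x) = -3 ⇒ μ = e^(-3x).
(μ y)' = 3e^(-3x) ⇒ μ y = -e^(-3x) + C.
Divide by μ: y = -1 + Ce^(3x).


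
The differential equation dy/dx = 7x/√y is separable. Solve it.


Separate: √y dy = 7x dx.
Integrate: (2/3)y^(3/2) = (7/2)x² + C.


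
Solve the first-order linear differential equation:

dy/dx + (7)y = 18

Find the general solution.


P(x) = 7, Q(x) = 18; integrating factor μ = e^(7x).
(μ y)' = 18e^(7x) ⇒ μ y = (18/7)e^(7x) + C.
Divide by μ: y = 18/7 + Ce^(-7x).


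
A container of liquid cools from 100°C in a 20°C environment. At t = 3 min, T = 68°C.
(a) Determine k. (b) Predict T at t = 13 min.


Newton's law: T(t) = T_a + (T₀ - T_a)e^(-kt).
(a) Use T(3) = 68: (68 - 20)/(100 - 20) = e^(-k·3), so k = -ln(0.600)/3 ≈ 0.1703.
(b) Apply k to t = 13: T(13) = 20 + (80)e^(-2.214) ≈ 28.7°C.


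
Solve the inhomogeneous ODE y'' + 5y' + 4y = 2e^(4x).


Characteristic roots of r² + 5r + 4 = 0 are -4, -1.
y_h = C₁e^(-4x) + C₂e^(-x).
Forcing exponent 4 is not a characteristic root; try y_p = Ae^(4x).
Substitute: A·(16 + (5)·4 + (4)) = A·40 = 2, so A = 1/20.
General solution: y = C₁e^(-4x) + C₂e^(-x) + (1/20)e^(4x).


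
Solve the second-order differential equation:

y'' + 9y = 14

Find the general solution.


Homogeneous part: r² + 9 = 0 ⇒ r = ±3i, so y_h = C₁cos(3x) + C₂sin(3x).
Try constant y_p = A; plug in: 9A = 14 ⇒ A = 14/9.
General solution: y = C₁cos(3x) + C₂sin(3x) + 14/9.


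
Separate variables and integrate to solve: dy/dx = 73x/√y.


Separate: √y dy = 73x dx.
Integrate: (2/3)y^(3/2) = (73/2)x² + C.


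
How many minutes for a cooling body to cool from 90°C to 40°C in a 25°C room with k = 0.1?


From T(t) = T_a + (T₀ - T_a)e^(-kt), set T(t) = 40:
(40 - 25) / (90 - 25) = e^(-0.1t), so t = -ln(0.231)/0.1 ≈ 14.7 minutes.


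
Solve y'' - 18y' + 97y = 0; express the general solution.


Characteristic equation: r² - 18r + 97 = 0.
Discriminant is negative; roots r = 9 ± 4i (complex conjugate pair).
General solution uses e^(α x)(C₁ cos(β x) + C₂ sin(β x)): y = e^(9x)(C₁cos(4x) + C₂sin(4x)).


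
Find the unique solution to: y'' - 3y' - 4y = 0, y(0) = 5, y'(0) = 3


Characteristic roots of r² - 3r - 4 = 0 are -1, 4.
General solution y = c₁ e^(-x) + c₂ e^(4x).
Apply y(0) = 5: c₁ + c₂ = 5. Apply y'(0) = 3: -1 c₁ + 4 c₂ = 3.
Solve: c₁ = 17/5, c₂ = 8/5.
Particular solution: y = (17/5)e^(-x) + (8/5)e^(4x).


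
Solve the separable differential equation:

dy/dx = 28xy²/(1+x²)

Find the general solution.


Separate: dy/y² = 28x/(1+x²) dx.
Integrate LHS: ∫ dy/y² = -1/y.
Integrate RHS via u = 1+x²: 14ln(1+x²) + C.
Result: -1/y = 14ln(1+x²) + C.


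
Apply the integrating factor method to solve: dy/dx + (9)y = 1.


P(x) = 9, Q(x) = 1; integrating factor μ = e^(9x).
(μ y)' = e^(9x) ⇒ μ y = (1/9)e^(9x) + C.
Divide by μ: y = 1/9 + Ce^(-9x).


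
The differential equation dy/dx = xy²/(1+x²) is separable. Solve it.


Separate: dy/y² = x/(1+x²) dx.
Integrate LHS: ∫ dy/y² = -1/y.
Integrate RHS via u = 1+x²: (1/2)ln(1+x²) + C.
Result: -1/y = (1/2)ln(1+x²) + C.


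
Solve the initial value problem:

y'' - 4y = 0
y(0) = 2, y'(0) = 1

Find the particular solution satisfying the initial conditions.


Characteristic roots of r² - 4 = 0 are -2, 2.
General solution y = c₁ e^(-2x) + c₂ e^(2x).
Apply y(0) = 2: c₁ + c₂ = 2. Apply y'(0) = 1: -2 c₁ + 2 c₂ = 1.
Solve: c₁ = 3/4, c₂ = 5/4.
Particular solution: y = (3/4)e^(-2x) + (5/4)e^(2x).


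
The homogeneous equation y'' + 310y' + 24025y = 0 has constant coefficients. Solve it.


Characteristic equation: r² + 310r + 24025 = 0, i.e. (r + 155)² = 0.
Repeated root r = -155; include an x factor for the second linearly independent solution.
General solution: y = (C₁ + C₂x)e^(-155x).


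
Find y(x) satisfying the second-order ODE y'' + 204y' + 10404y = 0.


Characteristic equation: r² + 204r + 10404 = 0, i.e. (r + 102)² = 0.
Repeated root r = -102; include an x factor for the second linearly independent solution.
General solution: y = (C₁ + C₂x)e^(-102x).


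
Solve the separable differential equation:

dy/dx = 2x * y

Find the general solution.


Separate variables: dy/y = 2x dx.
Integrate: ln|y| = x^2 + C₀.
Exponentiate: y = Ce^(x^2).


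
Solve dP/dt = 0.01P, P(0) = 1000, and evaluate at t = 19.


The ODE dP/dt = 0.01P has solution P(t) = P(0)e^(0.01t).
Substitute P(0) = 1000 and t = 19: P(19) = 1000 e^(0.19) ≈ 1209.


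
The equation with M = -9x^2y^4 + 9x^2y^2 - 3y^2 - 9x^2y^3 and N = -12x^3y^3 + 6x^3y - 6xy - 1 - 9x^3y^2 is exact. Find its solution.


Check exactness: ∂M/∂y = -36x^2y^3 + 18x^2y - 6y - 27x^2y^2 and ∂N/∂x = -36x^2y^3 + 18x^2y - 6y - 27x^2y^2; equal, so the equation is exact.
Integrate M with respect to x (treating y as constant): ∫M dx = -3x^3y^4 + 3x^3y^2 - 3xy^2 - 3x^3y^3 + h(y).
Differentiate w.r.t. y and set equal to N: the x-dependent terms already match, leaving h'(y) = -1. Integrate: h(y) = -y.
So F(x,y) = -3x^3y^4 + 3x^3y^2 - 3xy^2 - y - 3x^3y^3.
General solution: -3x^3y^4 + 3x^3y^2 - 3xy^2 - y - 3x^3y^3 = C.


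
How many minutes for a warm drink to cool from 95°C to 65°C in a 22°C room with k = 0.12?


From T(t) = T_a + (T₀ - T_a)e^(-kt), set T(t) = 65:
(65 - 22) / (95 - 22) = e^(-0.12t), so t = -ln(0.589)/0.12 ≈ 4.4 minutes.


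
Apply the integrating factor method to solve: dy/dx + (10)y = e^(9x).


P(x) = 10 ⇒ μ = e^(10x).
(μ y)' = e^(19x) ⇒ μ y = e^(19x)/19 + C.
Divide by μ: y = (1/19)e^(9x) + Ce^(-10x).


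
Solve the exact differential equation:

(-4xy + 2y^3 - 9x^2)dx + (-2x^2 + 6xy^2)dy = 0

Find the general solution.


Check exactness: ∂M/∂y = -4x + 6y^2 and ∂N/∂x = -4x + 6y^2; equal, so the equation is exact.
Integrate M with respect to x (treating y as constant): ∫M dx = -2x^2y + 2xy^3 - 3x^3 + h(y).
Differentiate w.r.t. y and set equal to N: all terms match, so h'(y) = 0 and h is a constant absorbed into C.
General solution: -2x^2y + 2xy^3 - 3x^3 = C.


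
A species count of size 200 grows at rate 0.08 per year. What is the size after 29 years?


The ODE dP/dt = 0.08P has solution P(t) = P(0)e^(0.08t).
Substitute P(0) = 200 and t = 29: P(29) = 200 e^(2.32) ≈ 2035.


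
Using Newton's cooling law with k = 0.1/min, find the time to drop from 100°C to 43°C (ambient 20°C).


From T(t) = T_a + (T₀ - T_a)e^(-kt), set T(t) = 43:
(43 - 20) / (100 - 20) = e^(-0.1t), so t = -ln(0.287)/0.1 ≈ 12.5 minutes.


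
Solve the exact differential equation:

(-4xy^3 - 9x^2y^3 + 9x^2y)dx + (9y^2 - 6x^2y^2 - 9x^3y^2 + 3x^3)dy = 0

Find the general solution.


Check exactness: ∂M/∂y = -12xy^2 - 27x^2y^2 + 9x^2 and ∂N/∂x = -12xy^2 - 27x^2y^2 + 9x^2; equal, so the equation is exact.
Integrate M with respect to x (treating y as constant): ∫M dx = -2x^2y^3 - 3x^3y^3 + 3x^3y + h(y).
Differentiate w.r.t. y and set equal to N: the x-dependent terms already match, leaving h'(y) = 9y^2. Integrate: h(y) = 3y^3.
So F(x,y) = 3y^3 - 2x^2y^3 - 3x^3y^3 + 3x^3y.
General solution: 3y^3 - 2x^2y^3 - 3x^3y^3 + 3x^3y = C.


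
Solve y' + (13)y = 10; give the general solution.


P(x) = 13, Q(x) = 10; integrating factor μ = e^(13x).
(μ y)' = 10e^(13x) ⇒ μ y = (10/13)e^(13x) + C.
Divide by μ: y = 10/13 + Ce^(-13x).


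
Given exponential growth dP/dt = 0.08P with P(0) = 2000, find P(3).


The ODE dP/dt = 0.08P has solution P(t) = P(0)e^(0.08t).
Substitute P(0) = 2000 and t = 3: P(3) = 2000 e^(0.24) ≈ 2542.


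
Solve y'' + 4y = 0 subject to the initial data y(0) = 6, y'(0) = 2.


Characteristic roots of r² + 4 = 0 are ±2i, so y = C₁cos(2x) + C₂sin(2x).
Apply y(0) = 6: C₁ = 6. Differentiate and apply y'(0) = 2: 2·C₂ = 2, so C₂ = 1.
Particular solution: y = 6cos(2x) + sin(2x).


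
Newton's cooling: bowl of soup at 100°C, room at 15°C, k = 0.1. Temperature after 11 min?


Newton's law: dT/dt = -k(T - T_a) has solution T(t) = T_a + (T₀ - T_a)e^(-kt).
Plug in T_a = 15, T₀ = 100, k = 0.1, t = 11: T(11) = 15 + (85)e^(-1.10) ≈ 43.3°C.


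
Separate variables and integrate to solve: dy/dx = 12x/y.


Separate variables: y dy = 12x dx.
Integrate both sides: y²/2 = 6x^2 + C₀.
Multiply by 2: y² = 12x^2 + C.


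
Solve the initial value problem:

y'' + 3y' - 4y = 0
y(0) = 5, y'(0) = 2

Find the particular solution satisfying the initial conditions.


Characteristic roots of r² + 3r - 4 = 0 are -4, 1.
General solution y = c₁ e^(-4x) + c₂ e^(x).
Apply y(0) = 5: c₁ + c₂ = 5. Apply y'(0) = 2: -4 c₁ + 1 c₂ = 2.
Solve: c₁ = 3/5, c₂ = 22/5.
Particular solution: y = (3/5)e^(-4x) + (22/5)e^(x).


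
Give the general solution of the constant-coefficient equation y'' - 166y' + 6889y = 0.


Characteristic equation: r² - 166r + 6889 = 0, i.e. (r - 83)² = 0.
Repeated root r = 83; include an x factor for the second linearly independent solution.
General solution: y = (C₁ + C₂x)e^(83x).


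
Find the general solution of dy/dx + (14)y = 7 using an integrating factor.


P(x) = 14, Q(x) = 7; integrating factor μ = e^(14x).
(μ y)' = 7e^(14x) ⇒ μ y = (1/2)e^(14x) + C.
Divide by μ: y = 1/2 + Ce^(-14x).


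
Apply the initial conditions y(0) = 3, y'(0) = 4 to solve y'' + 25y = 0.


Characteristic roots of r² + 25 = 0 are ±5i, so y = C₁cos(5x) + C₂sin(5x).
Apply y(0) = 3: C₁ = 3. Differentiate and apply y'(0) = 4: 5·C₂ = 4, so C₂ = 4/5.
Particular solution: y = 3cos(5x) + (4/5)sin(5x).


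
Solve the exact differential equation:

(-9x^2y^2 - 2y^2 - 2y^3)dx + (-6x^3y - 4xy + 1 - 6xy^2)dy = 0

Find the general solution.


Check exactness: ∂M/∂y = -18x^2y - 4y - 6y^2 and ∂N/∂x = -18x^2y - 4y - 6y^2; equal, so the equation is exact.
Integrate M with respect to x (treating y as constant): ∫M dx = -3x^3y^2 - 2xy^2 - 2xy^3 + h(y).
Differentiate w.r.t. y and set equal to N: the x-dependent terms already match, leaving h'(y) = 1. Integrate: h(y) = y.
So F(x,y) = -3x^3y^2 - 2xy^2 + y - 2xy^3.
General solution: -3x^3y^2 - 2xy^2 + y - 2xy^3 = C.


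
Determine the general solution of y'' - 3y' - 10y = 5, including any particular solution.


Characteristic roots of r² - 3r - 10 = 0 are -2, 5.
y_h = C₁e^(-2x) + C₂e^(5x).
Forcing exponent 0 is not a characteristic root; try y_p = A.
Substitute: A·(0 + (-3)·0 + (-10)) = A·-10 = 5, so A = -1/2.
General solution: y = C₁e^(-2x) + C₂e^(5x) - 1/2.


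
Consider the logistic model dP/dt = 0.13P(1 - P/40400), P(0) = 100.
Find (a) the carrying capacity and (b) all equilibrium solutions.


Logistic ODE dP/dt = 0.13P(1 - P/40400) has equilibria where dP/dt = 0, i.e. P = 0 or P = 40400.
The coefficient (1 - P/K) = 0 when P = K, identifying K = 40400 as the carrying capacity.
(a) K = 40400; (b) equilibria P = 0 and P = 40400.


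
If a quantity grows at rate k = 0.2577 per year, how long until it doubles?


Exponential growth: P(t) = P₀ e^(0.2577t). Set P(t)/P₀ = 2: e^(0.2577t) = 2.
Solve: t = ln(2)/0.2577 ≈ 2.69 years.


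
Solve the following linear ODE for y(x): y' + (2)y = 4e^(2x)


P(x) = 2 ⇒ μ = e^(2x).
(μ y)' = 4e^(4x) ⇒ μ y = (4/4)e^(4x) + C.
Divide by μ: y = e^(2x) + Ce^(-2x).


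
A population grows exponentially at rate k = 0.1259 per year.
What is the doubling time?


Exponential growth: P(t) = P₀ e^(0.1259t). Set P(t)/P₀ = 2: e^(0.1259t) = 2.
Solve: t = ln(2)/0.1259 ≈ 5.51 years.


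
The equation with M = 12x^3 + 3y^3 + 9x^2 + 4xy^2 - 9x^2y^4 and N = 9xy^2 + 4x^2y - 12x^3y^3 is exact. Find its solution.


Check exactness: ∂M/∂y = 9y^2 + 8xy - 36x^2y^3 and ∂N/∂x = 9y^2 + 8xy - 36x^2y^3; equal, so the equation is exact.
Integrate M with respect to x (treating y as constant): ∫M dx = 3x^4 + 3xy^3 + 3x^3 + 2x^2y^2 - 3x^3y^4 + h(y).
Differentiate w.r.t. y and set equal to N: all terms match, so h'(y) = 0 and h is a constant absorbed into C.
General solution: 3x^4 + 3xy^3 + 3x^3 + 2x^2y^2 - 3x^3y^4 = C.


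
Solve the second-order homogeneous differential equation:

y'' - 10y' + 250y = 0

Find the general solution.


Characteristic equation: r² - 10r + 250 = 0.
Discriminant is negative; roots r = 5 ± 15i (complex conjugate pair).
General solution uses e^(α x)(C₁ cos(β x) + C₂ sin(β x)): y = e^(5x)(C₁cos(15x) + C₂sin(15x)).


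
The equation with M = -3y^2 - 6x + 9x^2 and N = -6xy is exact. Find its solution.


Check exactness: ∂M/∂y = -6y and ∂N/∂x = -6y; equal, so the equation is exact.
Integrate M with respect to x (treating y as constant): ∫M dx = -3xy^2 - 3x^2 + 3x^3 + h(y).
Differentiate w.r.t. y and set equal to N: all terms match, so h'(y) = 0 and h is a constant absorbed into C.
General solution: -3xy^2 - 3x^2 + 3x^3 = C.


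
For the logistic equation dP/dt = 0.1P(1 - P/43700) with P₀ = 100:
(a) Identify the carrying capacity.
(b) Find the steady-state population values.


Logistic ODE dP/dt = 0.1P(1 - P/43700) has equilibria where dP/dt = 0, i.e. P = 0 or P = 43700.
The coefficient (1 - P/K) = 0 when P = K, identifying K = 43700 as the carrying capacity.
(a) K = 43700; (b) equilibria P = 0 and P = 43700.


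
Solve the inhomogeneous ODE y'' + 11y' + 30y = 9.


Characteristic roots of r² + 11r + 30 = 0 are -5, -6.
y_h = C₁e^(-5x) + C₂e^(-6x).
Constant forcing; try y_p = A. Then 30A = 9 ⇒ A = 3/10.
General solution: y = C₁e^(-5x) + C₂e^(-6x) + 3/10.


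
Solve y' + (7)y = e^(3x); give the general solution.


P(x) = 7 ⇒ μ = e^(7x).
(μ y)' = e^(10x) ⇒ μ y = e^(10x)/10 + C.
Divide by μ: y = (1/10)e^(3x) + Ce^(-7x).


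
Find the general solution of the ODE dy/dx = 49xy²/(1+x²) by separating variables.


Separate: dy/y² = 49x/(1+x²) dx.
Integrate LHS: ∫ dy/y² = -1/y.
Integrate RHS via u = 1+x²: (49/2)ln(1+x²) + C.
Result: -1/y = (49/2)ln(1+x²) + C.


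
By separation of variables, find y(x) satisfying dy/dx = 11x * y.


Separate variables: dy/y = 11x dx.
Integrate: ln|y| = (11/2)x^2 + C₀.
Exponentiate: y = Ce^((11/2)x^2).


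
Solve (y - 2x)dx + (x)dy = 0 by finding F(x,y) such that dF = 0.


Check exactness: ∂M/∂y = 1 and ∂N/∂x = 1; equal, so the equation is exact.
Integrate M with respect to x (treating y as constant): ∫M dx = xy - x^2 + h(y).
Differentiate w.r.t. y and set equal to N: all terms match, so h'(y) = 0 and h is a constant absorbed into C.
General solution: xy - x^2 = C.


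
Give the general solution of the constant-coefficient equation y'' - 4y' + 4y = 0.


Characteristic equation: r² - 4r + 4 = 0, i.e. (r - 2)² = 0.
Repeated root r = 2; include an x factor for the second linearly independent solution.
General solution: y = (C₁ + C₂x)e^(2x).


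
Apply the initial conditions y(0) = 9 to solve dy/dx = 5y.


General solution of y' = 5y is y = Ce^(5x).
Apply y(0) = 9: C = 9.
Particular solution: y = 9e^(5x).


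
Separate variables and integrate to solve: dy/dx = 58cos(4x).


g(y) = 1, so integrate directly: y = ∫ 58cos(4x) dx = (29/2)sin(4x) + C.


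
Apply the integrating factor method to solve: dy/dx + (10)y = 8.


P(x) = 10, Q(x) = 8; integrating factor μ = e^(10x).
(μ y)' = 8e^(10x) ⇒ μ y = (4/5)e^(10x) + C.
Divide by μ: y = 4/5 + Ce^(-10x).


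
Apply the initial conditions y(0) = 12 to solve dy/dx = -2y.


General solution of y' = -2y is y = Ce^(-2x).
Apply y(0) = 12: C = 12.
Particular solution: y = 12e^(-2x).


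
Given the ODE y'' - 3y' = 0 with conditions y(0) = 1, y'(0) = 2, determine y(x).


Characteristic roots of r² - 3r = 0 are 0, 3.
General solution y = c₁ + c₂ e^(3x).
Apply y(0) = 1: c₁ + c₂ = 1. Apply y'(0) = 2: 0 c₁ + 3 c₂ = 2.
Solve: c₁ = 1/3, c₂ = 2/3.
Particular solution: y = 1/3 + (2/3)e^(3x).


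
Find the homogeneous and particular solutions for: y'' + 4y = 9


Homogeneous part: r² + 4 = 0 ⇒ r = ±2i, so y_h = C₁cos(2x) + C₂sin(2x).
Try constant y_p = A; plug in: 4A = 9 ⇒ A = 9/4.
General solution: y = C₁cos(2x) + C₂sin(2x) + 9/4.


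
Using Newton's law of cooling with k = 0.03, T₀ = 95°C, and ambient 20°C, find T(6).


Newton's law: dT/dt = -k(T - T_a) has solution T(t) = T_a + (T₀ - T_a)e^(-kt).
Plug in T_a = 20, T₀ = 95, k = 0.03, t = 6: T(6) = 20 + (75)e^(-0.18) ≈ 82.6°C.


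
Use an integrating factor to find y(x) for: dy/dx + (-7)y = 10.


P(x) = -7 ⇒ μ = e^(-7x).
(μ y)' = 10e^(-7x) ⇒ μ y = -(10/7)e^(-7x) + C.
Divide by μ: y = -10/7 + Ce^(7x).


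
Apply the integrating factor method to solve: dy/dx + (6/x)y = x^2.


P(x) = 6/x ⇒ μ = x^6.
(x^6 y)' = x^8 ⇒ x^6 y = x^9/(9) + C.
Solve for y: y = (1/9)x^3 + C/x^6.


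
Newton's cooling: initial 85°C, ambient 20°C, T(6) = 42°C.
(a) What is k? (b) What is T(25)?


Newton's law: T(t) = T_a + (T₀ - T_a)e^(-kt).
(a) Use T(6) = 42: (42 - 20)/(85 - 20) = e^(-k·6), so k = -ln(0.338)/6 ≈ 0.1806.
(b) Apply k to t = 25: T(25) = 20 + (65)e^(-4.514) ≈ 20.7°C.


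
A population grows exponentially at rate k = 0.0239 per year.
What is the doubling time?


Exponential growth: P(t) = P₀ e^(0.0239t). Set P(t)/P₀ = 2: e^(0.0239t) = 2.
Solve: t = ln(2)/0.0239 ≈ 29.00 years.


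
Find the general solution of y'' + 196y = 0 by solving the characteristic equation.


Characteristic equation: r² + 196 = 0.
Discriminant is negative; roots r = 0 ± 14i (complex conjugate pair).
General solution uses e^(α x)(C₁ cos(β x) + C₂ sin(β x)): y = C₁cos(14x) + C₂sin(14x).


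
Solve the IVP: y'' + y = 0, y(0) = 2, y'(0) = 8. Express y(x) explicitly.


Characteristic roots of r² + 1 = 0 are ±1i, so y = C₁cos(x) + C₂sin(x).
Apply y(0) = 2: C₁ = 2. Differentiate and apply y'(0) = 8: 1·C₂ = 8, so C₂ = 8.
Particular solution: y = 2cos(x) + 8sin(x).


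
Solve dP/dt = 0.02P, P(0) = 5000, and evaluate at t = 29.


The ODE dP/dt = 0.02P has solution P(t) = P(0)e^(0.02t).
Substitute P(0) = 5000 and t = 29: P(29) = 5000 e^(0.58) ≈ 8930.


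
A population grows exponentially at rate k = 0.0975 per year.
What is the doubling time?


Exponential growth: P(t) = P₀ e^(0.0975t). Set P(t)/P₀ = 2: e^(0.0975t) = 2.
Solve: t = ln(2)/0.0975 ≈ 7.11 years.


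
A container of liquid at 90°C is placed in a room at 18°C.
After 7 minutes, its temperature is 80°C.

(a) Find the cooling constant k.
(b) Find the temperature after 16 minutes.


Newton's law: T(t) = T_a + (T₀ - T_a)e^(-kt).
(a) Use T(7) = 80: (80 - 18)/(90 - 18) = e^(-k·7), so k = -ln(0.861)/7 ≈ 0.0214.
(b) Apply k to t = 16: T(16) = 18 + (72)e^(-0.342) ≈ 69.2°C.


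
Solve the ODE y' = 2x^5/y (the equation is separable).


Separate variables: y dy = 2x^5 dx.
Integrate both sides: y²/2 = (1/3)x^6 + C₀.
Multiply by 2: y² = (2/3)x^6 + C.


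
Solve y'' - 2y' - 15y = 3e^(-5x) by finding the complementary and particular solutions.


Characteristic roots of r² - 2r - 15 = 0 are 5, -3.
y_h = C₁e^(5x) + C₂e^(-3x).
Forcing exponent -5 is not a characteristic root; try y_p = Ae^(-5x).
Substitute: A·(25 + (-2)·-5 + (-15)) = A·20 = 3, so A = 3/20.
General solution: y = C₁e^(5x) + C₂e^(-3x) + (3/20)e^(-5x).


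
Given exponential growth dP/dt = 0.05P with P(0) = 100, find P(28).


The ODE dP/dt = 0.05P has solution P(t) = P(0)e^(0.05t).
Substitute P(0) = 100 and t = 28: P(28) = 100 e^(1.40) ≈ 406.


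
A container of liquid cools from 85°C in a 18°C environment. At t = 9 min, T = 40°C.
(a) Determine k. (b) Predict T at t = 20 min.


Newton's law: T(t) = T_a + (T₀ - T_a)e^(-kt).
(a) Use T(9) = 40: (40 - 18)/(85 - 18) = e^(-k·9), so k = -ln(0.328)/9 ≈ 0.1237.
(b) Apply k to t = 20: T(20) = 18 + (67)e^(-2.475) ≈ 23.6°C.


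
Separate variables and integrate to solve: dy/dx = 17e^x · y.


Separate variables: dy/y = 17e^x dx.
Integrate: ln|y| = 17e^x + C₀.
Exponentiate: y = Ce^(17e^x).


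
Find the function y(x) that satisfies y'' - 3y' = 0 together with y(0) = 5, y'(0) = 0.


Characteristic roots of r² - 3r = 0 are 0, 3.
General solution y = c₁ + c₂ e^(3x).
Apply y(0) = 5: c₁ + c₂ = 5. Apply y'(0) = 0: 0 c₁ + 3 c₂ = 0.
Solve: c₁ = 5, c₂ = 0.
Particular solution: y = 5 + 0e^(3x).


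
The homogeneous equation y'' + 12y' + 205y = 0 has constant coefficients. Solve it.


Characteristic equation: r² + 12r + 205 = 0.
Discriminant is negative; roots r = -6 ± 13i (complex conjugate pair).
General solution uses e^(α x)(C₁ cos(β x) + C₂ sin(β x)): y = e^(-6x)(C₁cos(13x) + C₂sin(13x)).


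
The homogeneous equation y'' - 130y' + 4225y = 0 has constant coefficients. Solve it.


Characteristic equation: r² - 130r + 4225 = 0, i.e. (r - 65)² = 0.
Repeated root r = 65; include an x factor for the second linearly independent solution.
General solution: y = (C₁ + C₂x)e^(65x).


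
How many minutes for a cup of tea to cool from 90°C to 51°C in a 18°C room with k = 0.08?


From T(t) = T_a + (T₀ - T_a)e^(-kt), set T(t) = 51:
(51 - 18) / (90 - 18) = e^(-0.08t), so t = -ln(0.458)/0.08 ≈ 9.8 minutes.


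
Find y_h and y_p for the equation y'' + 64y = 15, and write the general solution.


Homogeneous part: r² + 64 = 0 ⇒ r = ±8i, so y_h = C₁cos(8x) + C₂sin(8x).
Try constant y_p = A; plug in: 64A = 15 ⇒ A = 15/64.
General solution: y = C₁cos(8x) + C₂sin(8x) + 15/64.


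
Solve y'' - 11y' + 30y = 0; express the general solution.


Characteristic equation: r² - 11r + 30 = 0.
Factor: (r - 6)(r - 5) = 0 ⇒ r = 6, 5 (distinct real).
General solution: y = C₁e^(6x) + C₂e^(5x).


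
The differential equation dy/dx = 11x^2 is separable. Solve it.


Integrate both sides with respect to x: y = ∫ 11x^2 dx = (11/3)x^3 + C.


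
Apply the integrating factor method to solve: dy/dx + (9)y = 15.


P(x) = 9, Q(x) = 15; integrating factor μ = e^(9x).
(μ y)' = 15e^(9x) ⇒ μ y = (5/3)e^(9x) + C.
Divide by μ: y = 5/3 + Ce^(-9x).


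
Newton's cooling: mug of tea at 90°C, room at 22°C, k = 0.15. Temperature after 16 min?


Newton's law: dT/dt = -k(T - T_a) has solution T(t) = T_a + (T₀ - T_a)e^(-kt).
Plug in T_a = 22, T₀ = 90, k = 0.15, t = 16: T(16) = 22 + (68)e^(-2.40) ≈ 28.2°C.


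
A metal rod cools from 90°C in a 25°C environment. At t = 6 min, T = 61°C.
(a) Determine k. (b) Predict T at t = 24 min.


Newton's law: T(t) = T_a + (T₀ - T_a)e^(-kt).
(a) Use T(6) = 61: (61 - 25)/(90 - 25) = e^(-k·6), so k = -ln(0.554)/6 ≈ 0.0985.
(b) Apply k to t = 24: T(24) = 25 + (65)e^(-2.363) ≈ 31.1°C.


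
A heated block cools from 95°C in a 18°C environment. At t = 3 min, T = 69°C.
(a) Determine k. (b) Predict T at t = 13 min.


Newton's law: T(t) = T_a + (T₀ - T_a)e^(-kt).
(a) Use T(3) = 69: (69 - 18)/(95 - 18) = e^(-k·3), so k = -ln(0.662)/3 ≈ 0.1373.
(b) Apply k to t = 13: T(13) = 18 + (77)e^(-1.785) ≈ 30.9°C.


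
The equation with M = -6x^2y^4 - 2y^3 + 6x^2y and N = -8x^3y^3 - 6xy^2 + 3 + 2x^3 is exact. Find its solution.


Check exactness: ∂M/∂y = -24x^2y^3 - 6y^2 + 6x^2 and ∂N/∂x = -24x^2y^3 - 6y^2 + 6x^2; equal, so the equation is exact.
Integrate M with respect to x (treating y as constant): ∫M dx = -2x^3y^4 - 2xy^3 + 2x^3y + h(y).
Differentiate w.r.t. y and set equal to N: the x-dependent terms already match, leaving h'(y) = 3. Integrate: h(y) = 3y.
So F(x,y) = -2x^3y^4 - 2xy^3 + 3y + 2x^3y.
General solution: -2x^3y^4 - 2xy^3 + 3y + 2x^3y = C.


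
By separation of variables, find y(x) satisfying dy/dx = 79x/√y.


Separate: √y dy = 79x dx.
Integrate: (2/3)y^(3/2) = (79/2)x² + C.


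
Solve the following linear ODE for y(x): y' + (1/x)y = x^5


P(x) = 1/x ⇒ μ = x^1.
(x^1 y)' = x^6 ⇒ x^1 y = x^7/(7) + C.
Solve for y: y = (1/7)x^6 + C/x^1.


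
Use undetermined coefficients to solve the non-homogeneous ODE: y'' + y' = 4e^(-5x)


Characteristic roots of r² + r = 0 are -1, 0.
y_h = C₁e^(-x) + C₂.
Forcing exponent -5 is not a characteristic root; try y_p = Ae^(-5x).
Substitute: A·(25 + (1)·-5 + (0)) = A·20 = 4, so A = 1/5.
General solution: y = C₁e^(-x) + C₂ + (1/5)e^(-5x).


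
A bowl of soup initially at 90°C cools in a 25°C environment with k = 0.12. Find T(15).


Newton's law: dT/dt = -k(T - T_a) has solution T(t) = T_a + (T₀ - T_a)e^(-kt).
Plug in T_a = 25, T₀ = 90, k = 0.12, t = 15: T(15) = 25 + (65)e^(-1.80) ≈ 35.7°C.


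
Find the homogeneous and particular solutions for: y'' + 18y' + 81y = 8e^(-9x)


Characteristic polynomial (r + 9)² = 0; repeated root r = -9.
y_h = (C₁ + C₂x)e^(-9x). Forcing matches the repeated root (resonance), so try y_p = Ax² e^(-9x).
Substitute and solve for A: 2A = 8, so A = 4.
General solution: y = (C₁ + C₂x + 4x²)e^(-9x).


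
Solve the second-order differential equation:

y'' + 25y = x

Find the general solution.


Homogeneous: r² + 25 = 0 ⇒ r = ±5i, y_h = C₁cos(5x) + C₂sin(5x).
Polynomial forcing; try y_p = Ax + B. Then y_p'' + 25 y_p = 25(Ax + B) = x, so B = 0 and A = 1/25.
General solution: y = C₁cos(5x) + C₂sin(5x) + (1/25)x.


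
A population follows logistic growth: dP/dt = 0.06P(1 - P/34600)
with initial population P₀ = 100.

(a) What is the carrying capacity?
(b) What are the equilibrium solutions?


Logistic ODE dP/dt = 0.06P(1 - P/34600) has equilibria where dP/dt = 0, i.e. P = 0 or P = 34600.
The coefficient (1 - P/K) = 0 when P = K, identifying K = 34600 as the carrying capacity.
(a) K = 34600; (b) equilibria P = 0 and P = 34600.


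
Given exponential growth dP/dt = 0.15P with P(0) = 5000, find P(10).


The ODE dP/dt = 0.15P has solution P(t) = P(0)e^(0.15t).
Substitute P(0) = 5000 and t = 10: P(10) = 5000 e^(1.50) ≈ 22408.


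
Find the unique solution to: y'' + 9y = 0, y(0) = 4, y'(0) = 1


Characteristic roots of r² + 9 = 0 are ±3i, so y = C₁cos(3x) + C₂sin(3x).
Apply y(0) = 4: C₁ = 4. Differentiate and apply y'(0) = 1: 3·C₂ = 1, so C₂ = 1/3.
Particular solution: y = 4cos(3x) + (1/3)sin(3x).


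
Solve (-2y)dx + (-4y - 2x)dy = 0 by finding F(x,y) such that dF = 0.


Check exactness: ∂M/∂y = -2 and ∂N/∂x = -2; equal, so the equation is exact.
Integrate M with respect to x (treating y as constant): ∫M dx = -2xy + h(y).
Differentiate w.r.t. y and set equal to N: the x-dependent terms already match, leaving h'(y) = -4y. Integrate: h(y) = -2y^2.
So F(x,y) = -2y^2 - 2xy.
General solution: -2y^2 - 2xy = C.


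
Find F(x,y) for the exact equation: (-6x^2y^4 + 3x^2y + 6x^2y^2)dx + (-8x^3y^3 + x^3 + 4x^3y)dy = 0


Check exactness: ∂M/∂y = -24x^2y^3 + 3x^2 + 12x^2y and ∂N/∂x = -24x^2y^3 + 3x^2 + 12x^2y; equal, so the equation is exact.
Integrate M with respect to x (treating y as constant): ∫M dx = -2x^3y^4 + x^3y + 2x^3y^2 + h(y).
Differentiate w.r.t. y and set equal to N: all terms match, so h'(y) = 0 and h is a constant absorbed into C.
General solution: -2x^3y^4 + x^3y + 2x^3y^2 = C.


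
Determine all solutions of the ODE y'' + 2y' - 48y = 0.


Characteristic equation: r² + 2r - 48 = 0.
Factor: (r - 6)(r + 8) = 0 ⇒ r = 6, -8 (distinct real).
General solution: y = C₁e^(6x) + C₂e^(-8x).


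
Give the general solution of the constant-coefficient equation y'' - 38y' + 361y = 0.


Characteristic equation: r² - 38r + 361 = 0, i.e. (r - 19)² = 0.
Repeated root r = 19; include an x factor for the second linearly independent solution.
General solution: y = (C₁ + C₂x)e^(19x).


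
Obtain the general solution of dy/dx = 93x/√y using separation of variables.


Separate: √y dy = 93x dx.
Integrate: (2/3)y^(3/2) = (93/2)x² + C.


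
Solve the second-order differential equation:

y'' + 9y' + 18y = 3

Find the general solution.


Characteristic roots of r² + 9r + 18 = 0 are -6, -3.
y_h = C₁e^(-6x) + C₂e^(-3x).
Constant forcing; try y_p = A. Then 18A = 3 ⇒ A = 1/6.
General solution: y = C₁e^(-6x) + C₂e^(-3x) + 1/6.


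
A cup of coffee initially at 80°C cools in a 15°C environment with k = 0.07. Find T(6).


Newton's law: dT/dt = -k(T - T_a) has solution T(t) = T_a + (T₀ - T_a)e^(-kt).
Plug in T_a = 15, T₀ = 80, k = 0.07, t = 6: T(6) = 15 + (65)e^(-0.42) ≈ 57.7°C.


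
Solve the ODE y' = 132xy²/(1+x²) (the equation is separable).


Separate: dy/y² = 132x/(1+x²) dx.
Integrate LHS: ∫ dy/y² = -1/y.
Integrate RHS via u = 1+x²: 66ln(1+x²) + C.
Result: -1/y = 66ln(1+x²) + C.


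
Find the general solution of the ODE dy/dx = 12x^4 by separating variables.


Integrate both sides with respect to x: y = ∫ 12x^4 dx = (12/5)x^5 + C.


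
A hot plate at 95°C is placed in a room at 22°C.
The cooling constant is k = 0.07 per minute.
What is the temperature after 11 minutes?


Newton's law: dT/dt = -k(T - T_a) has solution T(t) = T_a + (T₀ - T_a)e^(-kt).
Plug in T_a = 22, T₀ = 95, k = 0.07, t = 11: T(11) = 22 + (73)e^(-0.77) ≈ 55.8°C.


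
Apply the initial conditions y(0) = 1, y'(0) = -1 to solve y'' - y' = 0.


Characteristic roots of r² - r = 0 are 1, 0.
General solution y = c₁ e^(x) + c₂.
Apply y(0) = 1: c₁ + c₂ = 1. Apply y'(0) = -1: 1 c₁ + 0 c₂ = -1.
Solve: c₁ = -1, c₂ = 2.
Particular solution: y = -e^(x) + 2.


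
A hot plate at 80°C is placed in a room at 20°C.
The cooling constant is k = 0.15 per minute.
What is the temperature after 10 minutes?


Newton's law: dT/dt = -k(T - T_a) has solution T(t) = T_a + (T₀ - T_a)e^(-kt).
Plug in T_a = 20, T₀ = 80, k = 0.15, t = 10: T(10) = 20 + (60)e^(-1.50) ≈ 33.4°C.


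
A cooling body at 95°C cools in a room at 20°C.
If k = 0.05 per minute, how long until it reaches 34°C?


From T(t) = T_a + (T₀ - T_a)e^(-kt), set T(t) = 34:
(34 - 20) / (95 - 20) = e^(-0.05t), so t = -ln(0.187)/0.05 ≈ 33.6 minutes.


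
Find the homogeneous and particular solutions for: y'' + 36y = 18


Homogeneous part: r² + 36 = 0 ⇒ r = ±6i, so y_h = C₁cos(6x) + C₂sin(6x).
Try constant y_p = A; plug in: 36A = 18 ⇒ A = 1/2.
General solution: y = C₁cos(6x) + C₂sin(6x) + 1/2.


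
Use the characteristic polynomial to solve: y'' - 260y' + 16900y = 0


Characteristic equation: r² - 260r + 16900 = 0, i.e. (r - 130)² = 0.
Repeated root r = 130; include an x factor for the second linearly independent solution.
General solution: y = (C₁ + C₂x)e^(130x).


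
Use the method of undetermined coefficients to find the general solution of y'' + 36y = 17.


Homogeneous part: r² + 36 = 0 ⇒ r = ±6i, so y_h = C₁cos(6x) + C₂sin(6x).
Try constant y_p = A; plug in: 36A = 17 ⇒ A = 17/36.
General solution: y = C₁cos(6x) + C₂sin(6x) + 17/36.


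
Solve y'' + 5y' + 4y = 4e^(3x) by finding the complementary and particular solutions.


Characteristic roots of r² + 5r + 4 = 0 are -1, -4.
y_h = C₁e^(-x) + C₂e^(-4x).
Forcing exponent 3 is not a characteristic root; try y_p = Ae^(3x).
Substitute: A·(9 + (5)·3 + (4)) = A·28 = 4, so A = 1/7.
General solution: y = C₁e^(-x) + C₂e^(-4x) + (1/7)e^(3x).


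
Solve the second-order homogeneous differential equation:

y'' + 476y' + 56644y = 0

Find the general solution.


Characteristic equation: r² + 476r + 56644 = 0, i.e. (r + 238)² = 0.
Repeated root r = -238; include an x factor for the second linearly independent solution.
General solution: y = (C₁ + C₂x)e^(-238x).
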